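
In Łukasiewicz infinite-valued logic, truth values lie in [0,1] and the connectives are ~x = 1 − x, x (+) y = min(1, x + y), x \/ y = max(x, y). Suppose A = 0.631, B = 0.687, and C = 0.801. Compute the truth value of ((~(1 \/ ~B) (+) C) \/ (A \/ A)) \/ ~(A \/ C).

~B = 1 − 0.687 = 0.313
1 \/ ~B = max(1.000, 0.313) = 1.000
~(1 \/ ~B) = 1 − 1.000 = 0.000
~(1 \/ ~B) (+) C = min(1, 0.000 + 0.801) = min(1, 0.801) = 0.801
A \/ A = max(0.631, 0.631) = 0.631
(~(1 \/ ~B) (+) C) \/ (A \/ A) = max(0.801, 0.631) = 0.801
A \/ C = max(0.631, 0.801) = 0.801
~(A \/ C) = 1 − 0.801 = 0.199
((~(1 \/ ~B) (+) C) \/ (A \/ A)) \/ ~(A \/ C) = max(0.801, 0.199) = 0.801

0.801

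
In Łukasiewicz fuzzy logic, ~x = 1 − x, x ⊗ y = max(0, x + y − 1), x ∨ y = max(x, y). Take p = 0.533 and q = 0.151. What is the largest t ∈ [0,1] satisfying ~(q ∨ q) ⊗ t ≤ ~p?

0.618

q ∨ q = max(0.151, 0.151) = 0.151
~(q ∨ q) = 1 − 0.151 = 0.849
So the left factor is ~(q ∨ q) = 0.849.
~p = 1 − 0.533 = 0.467
So the right-hand bound is ~p = 0.467.
The residuum of the Łukasiewicz t-norm gives the supremum: min(1, 1 − 0.849 + 0.467).
1 − 0.849 + 0.467 = 0.618, so t = min(1, 0.618) = 0.618.
Check: 0.849 ⊗ 0.618 = max(0, 0.467) = 0.467 ≤ 0.467.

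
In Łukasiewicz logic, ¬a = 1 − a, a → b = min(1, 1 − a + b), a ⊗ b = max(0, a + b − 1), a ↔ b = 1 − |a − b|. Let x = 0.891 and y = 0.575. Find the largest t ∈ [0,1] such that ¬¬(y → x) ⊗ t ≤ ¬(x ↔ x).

0.000

y → x = min(1, 1 − 0.575 + 0.891) = min(1, 1.316) = 1.000
¬(y → x) = 1 − 1.000 = 0.000
¬¬(y → x) = 1 − 0.000 = 1.000
So the left factor is ¬¬(y → x) = 1.000.
x ↔ x = 1 − |0.891 − 0.891| = 1 − 0.000 = 1.000
¬(x ↔ x) = 1 − 1.000 = 0.000
So the right-hand bound is ¬(x ↔ x) = 0.000.
The residuum of the Łukasiewicz t-norm gives the supremum: min(1, 1 − 1.000 + 0.000).
1 − 1.000 + 0.000 = 0.000, so t = min(1, 0.000) = 0.000.
Check: 1.000 ⊗ 0.000 = max(0, 0.000) = 0.000 ≤ 0.000.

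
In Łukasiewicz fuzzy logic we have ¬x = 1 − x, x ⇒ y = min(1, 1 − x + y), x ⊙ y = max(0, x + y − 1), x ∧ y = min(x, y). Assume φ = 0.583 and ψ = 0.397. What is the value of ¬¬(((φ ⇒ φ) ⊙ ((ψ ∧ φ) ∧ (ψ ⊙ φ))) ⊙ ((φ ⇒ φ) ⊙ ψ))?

φ ⇒ φ = min(1, 1 − 0.583 + 0.583) = min(1, 1.000) = 1.000
ψ ∧ φ = min(0.397, 0.583) = 0.397
ψ ⊙ φ = max(0, 0.397 + 0.583 − 1) = max(0, -0.020) = 0.000
(ψ ∧ φ) ∧ (ψ ⊙ φ) = min(0.397, 0.000) = 0.000
(φ ⇒ φ) ⊙ ((ψ ∧ φ) ∧ (ψ ⊙ φ)) = max(0, 1.000 + 0.000 − 1) = max(0, 0.000) = 0.000
(φ ⇒ φ) ⊙ ψ = max(0, 1.000 + 0.397 − 1) = max(0, 0.397) = 0.397
((φ ⇒ φ) ⊙ ((ψ ∧ φ) ∧ (ψ ⊙ φ))) ⊙ ((φ ⇒ φ) ⊙ ψ) = max(0, 0.000 + 0.397 − 1) = max(0, -0.603) = 0.000
¬(((φ ⇒ φ) ⊙ ((ψ ∧ φ) ∧ (ψ ⊙ φ))) ⊙ ((φ ⇒ φ) ⊙ ψ)) = 1 − 0.000 = 1.000
¬¬(((φ ⇒ φ) ⊙ ((ψ ∧ φ) ∧ (ψ ⊙ φ))) ⊙ ((φ ⇒ φ) ⊙ ψ)) = 1 − 1.000 = 0.000

0.000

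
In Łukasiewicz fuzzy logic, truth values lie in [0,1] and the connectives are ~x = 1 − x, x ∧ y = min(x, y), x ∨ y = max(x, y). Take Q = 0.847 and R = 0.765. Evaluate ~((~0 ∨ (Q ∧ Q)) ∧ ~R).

0.765

~0 = 1 − 0.000 = 1.000
Q ∧ Q = min(0.847, 0.847) = 0.847
~0 ∨ (Q ∧ Q) = max(1.000, 0.847) = 1.000
~R = 1 − 0.765 = 0.235
(~0 ∨ (Q ∧ Q)) ∧ ~R = min(1.000, 0.235) = 0.235
~((~0 ∨ (Q ∧ Q)) ∧ ~R) = 1 − 0.235 = 0.765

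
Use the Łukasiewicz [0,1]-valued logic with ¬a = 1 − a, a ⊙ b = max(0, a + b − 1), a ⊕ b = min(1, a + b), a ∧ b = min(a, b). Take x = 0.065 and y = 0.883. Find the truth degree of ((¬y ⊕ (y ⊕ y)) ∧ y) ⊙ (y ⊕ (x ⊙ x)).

¬y = 1 − 0.883 = 0.117
y ⊕ y = min(1, 0.883 + 0.883) = min(1, 1.766) = 1.000
¬y ⊕ (y ⊕ y) = min(1, 0.117 + 1.000) = min(1, 1.117) = 1.000
(¬y ⊕ (y ⊕ y)) ∧ y = min(1.000, 0.883) = 0.883
x ⊙ x = max(0, 0.065 + 0.065 − 1) = max(0, -0.870) = 0.000
y ⊕ (x ⊙ x) = min(1, 0.883 + 0.000) = min(1, 0.883) = 0.883
((¬y ⊕ (y ⊕ y)) ∧ y) ⊙ (y ⊕ (x ⊙ x)) = max(0, 0.883 + 0.883 − 1) = max(0, 0.766) = 0.766

0.766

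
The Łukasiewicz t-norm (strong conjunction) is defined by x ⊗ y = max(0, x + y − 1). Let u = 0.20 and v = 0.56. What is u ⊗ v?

0.00

u ⊗ v = max(0, 0.20 + 0.56 − 1) = max(0, -0.24) = 0.00
For comparison, the Gödel (minimum) t-norm min(x, y) would give 0.20.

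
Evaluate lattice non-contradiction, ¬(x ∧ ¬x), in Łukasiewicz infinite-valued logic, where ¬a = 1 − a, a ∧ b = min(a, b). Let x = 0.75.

0.75

¬x = 1 − 0.75 = 0.25
x ∧ ¬x = min(0.75, 0.25) = 0.25
¬(x ∧ ¬x) = 1 − 0.25 = 0.75
(The value 0.75 < 1 shows this instance is not satisfied; not a Ł∞-tautology — its value is 1 − min(a, 1−a).)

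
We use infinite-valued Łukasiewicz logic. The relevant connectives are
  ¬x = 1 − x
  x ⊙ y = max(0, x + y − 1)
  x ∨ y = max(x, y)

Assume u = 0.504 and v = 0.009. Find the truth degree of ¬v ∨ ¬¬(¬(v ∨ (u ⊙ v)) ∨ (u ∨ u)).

¬v = 1 − 0.009 = 0.991
u ⊙ v = max(0, 0.504 + 0.009 − 1) = max(0, -0.487) = 0.000
v ∨ (u ⊙ v) = max(0.009, 0.000) = 0.009
¬(v ∨ (u ⊙ v)) = 1 − 0.009 = 0.991
u ∨ u = max(0.504, 0.504) = 0.504
¬(v ∨ (u ⊙ v)) ∨ (u ∨ u) = max(0.991, 0.504) = 0.991
¬(¬(v ∨ (u ⊙ v)) ∨ (u ∨ u)) = 1 − 0.991 = 0.009
¬¬(¬(v ∨ (u ⊙ v)) ∨ (u ∨ u)) = 1 − 0.009 = 0.991
¬v ∨ ¬¬(¬(v ∨ (u ⊙ v)) ∨ (u ∨ u)) = max(0.991, 0.991) = 0.991

0.991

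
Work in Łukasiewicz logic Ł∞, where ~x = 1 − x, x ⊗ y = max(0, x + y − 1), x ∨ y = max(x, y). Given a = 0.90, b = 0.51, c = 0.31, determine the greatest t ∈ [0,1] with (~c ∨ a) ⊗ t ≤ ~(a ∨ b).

0.20

~c = 1 − 0.31 = 0.69
~c ∨ a = max(0.69, 0.90) = 0.90
So the left factor is ~c ∨ a = 0.90.
a ∨ b = max(0.90, 0.51) = 0.90
~(a ∨ b) = 1 − 0.90 = 0.10
So the right-hand bound is ~(a ∨ b) = 0.10.
The residuum of the Łukasiewicz t-norm gives the supremum: min(1, 1 − 0.90 + 0.10).
1 − 0.90 + 0.10 = 0.20, so t = min(1, 0.20) = 0.20.
Check: 0.90 ⊗ 0.20 = max(0, 0.10) = 0.10 ≤ 0.10.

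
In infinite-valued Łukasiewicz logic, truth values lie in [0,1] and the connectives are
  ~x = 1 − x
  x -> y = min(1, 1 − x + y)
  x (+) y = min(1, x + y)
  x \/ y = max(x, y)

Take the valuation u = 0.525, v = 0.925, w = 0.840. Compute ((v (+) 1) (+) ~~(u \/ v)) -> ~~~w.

v (+) 1 = min(1, 0.925 + 1.000) = min(1, 1.925) = 1.000
u \/ v = max(0.525, 0.925) = 0.925
~(u \/ v) = 1 − 0.925 = 0.075
~~(u \/ v) = 1 − 0.075 = 0.925
(v (+) 1) (+) ~~(u \/ v) = min(1, 1.000 + 0.925) = min(1, 1.925) = 1.000
~w = 1 − 0.840 = 0.160
~~w = 1 − 0.160 = 0.840
~~~w = 1 − 0.840 = 0.160
((v (+) 1) (+) ~~(u \/ v)) -> ~~~w = min(1, 1 − 1.000 + 0.160) = min(1, 0.160) = 0.160

0.160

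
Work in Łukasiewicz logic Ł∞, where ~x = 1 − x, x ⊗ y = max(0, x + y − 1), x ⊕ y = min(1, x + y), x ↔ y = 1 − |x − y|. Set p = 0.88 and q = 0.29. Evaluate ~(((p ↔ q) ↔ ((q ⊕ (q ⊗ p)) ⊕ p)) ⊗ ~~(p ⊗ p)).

p ↔ q = 1 − |0.88 − 0.29| = 1 − 0.59 = 0.41
q ⊗ p = max(0, 0.29 + 0.88 − 1) = max(0, 0.17) = 0.17
q ⊕ (q ⊗ p) = min(1, 0.29 + 0.17) = min(1, 0.46) = 0.46
(q ⊕ (q ⊗ p)) ⊕ p = min(1, 0.46 + 0.88) = min(1, 1.34) = 1.00
(p ↔ q) ↔ ((q ⊕ (q ⊗ p)) ⊕ p) = 1 − |0.41 − 1.00| = 1 − 0.59 = 0.41
p ⊗ p = max(0, 0.88 + 0.88 − 1) = max(0, 0.76) = 0.76
~(p ⊗ p) = 1 − 0.76 = 0.24
~~(p ⊗ p) = 1 − 0.24 = 0.76
((p ↔ q) ↔ ((q ⊕ (q ⊗ p)) ⊕ p)) ⊗ ~~(p ⊗ p) = max(0, 0.41 + 0.76 − 1) = max(0, 0.17) = 0.17
~(((p ↔ q) ↔ ((q ⊕ (q ⊗ p)) ⊕ p)) ⊗ ~~(p ⊗ p)) = 1 − 0.17 = 0.83

0.83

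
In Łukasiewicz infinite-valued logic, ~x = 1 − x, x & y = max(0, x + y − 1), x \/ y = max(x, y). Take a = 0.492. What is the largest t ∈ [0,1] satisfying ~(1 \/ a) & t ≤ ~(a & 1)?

1 \/ a = max(1.000, 0.492) = 1.000
~(1 \/ a) = 1 − 1.000 = 0.000
So the left factor is ~(1 \/ a) = 0.000.
a & 1 = max(0, 0.492 + 1.000 − 1) = max(0, 0.492) = 0.492
~(a & 1) = 1 − 0.492 = 0.508
So the right-hand bound is ~(a & 1) = 0.508.
The residuum of the Łukasiewicz t-norm gives the supremum: min(1, 1 − 0.000 + 0.508).
1 − 0.000 + 0.508 = 1.508, so t = min(1, 1.508) = 1.000.
Check: 0.000 & 1.000 = max(0, 0.000) = 0.000 ≤ 0.508.

1.000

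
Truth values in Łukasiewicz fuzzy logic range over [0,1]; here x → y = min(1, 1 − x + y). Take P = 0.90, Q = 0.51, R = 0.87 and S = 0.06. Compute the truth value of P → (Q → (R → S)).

0.78

R → S = min(1, 1 − 0.87 + 0.06) = min(1, 0.19) = 0.19
Q → (R → S) = min(1, 1 − 0.51 + 0.19) = min(1, 0.68) = 0.68
P → (Q → (R → S)) = min(1, 1 − 0.90 + 0.68) = min(1, 0.78) = 0.78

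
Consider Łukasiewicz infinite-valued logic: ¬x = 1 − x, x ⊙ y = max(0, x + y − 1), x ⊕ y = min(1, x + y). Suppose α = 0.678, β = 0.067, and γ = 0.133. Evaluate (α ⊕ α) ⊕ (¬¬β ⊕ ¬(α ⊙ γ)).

α ⊕ α = min(1, 0.678 + 0.678) = min(1, 1.356) = 1.000
¬β = 1 − 0.067 = 0.933
¬¬β = 1 − 0.933 = 0.067
α ⊙ γ = max(0, 0.678 + 0.133 − 1) = max(0, -0.189) = 0.000
¬(α ⊙ γ) = 1 − 0.000 = 1.000
¬¬β ⊕ ¬(α ⊙ γ) = min(1, 0.067 + 1.000) = min(1, 1.067) = 1.000
(α ⊕ α) ⊕ (¬¬β ⊕ ¬(α ⊙ γ)) = min(1, 1.000 + 1.000) = min(1, 2.000) = 1.000

1.000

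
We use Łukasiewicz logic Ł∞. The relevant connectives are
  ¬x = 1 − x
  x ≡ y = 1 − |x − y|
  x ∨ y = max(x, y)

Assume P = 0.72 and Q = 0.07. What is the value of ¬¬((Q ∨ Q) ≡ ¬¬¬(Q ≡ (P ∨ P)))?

Q ∨ Q = max(0.07, 0.07) = 0.07
P ∨ P = max(0.72, 0.72) = 0.72
Q ≡ (P ∨ P) = 1 − |0.07 − 0.72| = 1 − 0.65 = 0.35
¬(Q ≡ (P ∨ P)) = 1 − 0.35 = 0.65
¬¬(Q ≡ (P ∨ P)) = 1 − 0.65 = 0.35
¬¬¬(Q ≡ (P ∨ P)) = 1 − 0.35 = 0.65
(Q ∨ Q) ≡ ¬¬¬(Q ≡ (P ∨ P)) = 1 − |0.07 − 0.65| = 1 − 0.58 = 0.42
¬((Q ∨ Q) ≡ ¬¬¬(Q ≡ (P ∨ P))) = 1 − 0.42 = 0.58
¬¬((Q ∨ Q) ≡ ¬¬¬(Q ≡ (P ∨ P))) = 1 − 0.58 = 0.42

0.42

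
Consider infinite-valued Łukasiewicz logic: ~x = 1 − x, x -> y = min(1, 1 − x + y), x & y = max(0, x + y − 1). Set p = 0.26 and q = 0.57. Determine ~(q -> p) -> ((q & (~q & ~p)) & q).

q -> p = min(1, 1 − 0.57 + 0.26) = min(1, 0.69) = 0.69
~(q -> p) = 1 − 0.69 = 0.31
~q = 1 − 0.57 = 0.43
~p = 1 − 0.26 = 0.74
~q & ~p = max(0, 0.43 + 0.74 − 1) = max(0, 0.17) = 0.17
q & (~q & ~p) = max(0, 0.57 + 0.17 − 1) = max(0, -0.26) = 0.00
(q & (~q & ~p)) & q = max(0, 0.00 + 0.57 − 1) = max(0, -0.43) = 0.00
~(q -> p) -> ((q & (~q & ~p)) & q) = min(1, 1 − 0.31 + 0.00) = min(1, 0.69) = 0.69

0.69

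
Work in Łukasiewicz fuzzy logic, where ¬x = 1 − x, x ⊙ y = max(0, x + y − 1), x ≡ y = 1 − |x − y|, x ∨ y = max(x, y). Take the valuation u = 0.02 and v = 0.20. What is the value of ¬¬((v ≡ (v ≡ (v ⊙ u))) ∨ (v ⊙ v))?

0.40

v ⊙ u = max(0, 0.20 + 0.02 − 1) = max(0, -0.78) = 0.00
v ≡ (v ⊙ u) = 1 − |0.20 − 0.00| = 1 − 0.20 = 0.80
v ≡ (v ≡ (v ⊙ u)) = 1 − |0.20 − 0.80| = 1 − 0.60 = 0.40
v ⊙ v = max(0, 0.20 + 0.20 − 1) = max(0, -0.60) = 0.00
(v ≡ (v ≡ (v ⊙ u))) ∨ (v ⊙ v) = max(0.40, 0.00) = 0.40
¬((v ≡ (v ≡ (v ⊙ u))) ∨ (v ⊙ v)) = 1 − 0.40 = 0.60
¬¬((v ≡ (v ≡ (v ⊙ u))) ∨ (v ⊙ v)) = 1 − 0.60 = 0.40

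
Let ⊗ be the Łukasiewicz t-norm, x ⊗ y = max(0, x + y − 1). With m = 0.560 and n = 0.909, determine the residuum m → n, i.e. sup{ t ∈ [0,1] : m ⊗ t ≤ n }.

1.000

The residuum of the Łukasiewicz t-norm gives the supremum: min(1, 1 − 0.560 + 0.909).
1 − 0.560 + 0.909 = 1.349, so t = min(1, 1.349) = 1.000.
Check: 0.560 ⊗ 1.000 = max(0, 0.560) = 0.560 ≤ 0.909.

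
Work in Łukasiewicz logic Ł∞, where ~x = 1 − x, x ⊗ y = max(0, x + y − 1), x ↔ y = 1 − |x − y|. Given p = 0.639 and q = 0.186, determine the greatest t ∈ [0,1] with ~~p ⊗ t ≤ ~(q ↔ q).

0.361

~p = 1 − 0.639 = 0.361
~~p = 1 − 0.361 = 0.639
So the left factor is ~~p = 0.639.
q ↔ q = 1 − |0.186 − 0.186| = 1 − 0.000 = 1.000
~(q ↔ q) = 1 − 1.000 = 0.000
So the right-hand bound is ~(q ↔ q) = 0.000.
The residuum of the Łukasiewicz t-norm gives the supremum: min(1, 1 − 0.639 + 0.000).
1 − 0.639 + 0.000 = 0.361, so t = min(1, 0.361) = 0.361.
Check: 0.639 ⊗ 0.361 = max(0, 0.000) = 0.000 ≤ 0.000.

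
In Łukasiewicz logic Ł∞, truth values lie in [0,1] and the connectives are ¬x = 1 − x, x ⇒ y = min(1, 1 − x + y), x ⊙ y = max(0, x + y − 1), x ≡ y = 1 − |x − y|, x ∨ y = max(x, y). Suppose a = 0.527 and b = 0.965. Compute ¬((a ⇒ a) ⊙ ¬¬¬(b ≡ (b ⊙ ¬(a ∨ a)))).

0.473

a ⇒ a = min(1, 1 − 0.527 + 0.527) = min(1, 1.000) = 1.000
a ∨ a = max(0.527, 0.527) = 0.527
¬(a ∨ a) = 1 − 0.527 = 0.473
b ⊙ ¬(a ∨ a) = max(0, 0.965 + 0.473 − 1) = max(0, 0.438) = 0.438
b ≡ (b ⊙ ¬(a ∨ a)) = 1 − |0.965 − 0.438| = 1 − 0.527 = 0.473
¬(b ≡ (b ⊙ ¬(a ∨ a))) = 1 − 0.473 = 0.527
¬¬(b ≡ (b ⊙ ¬(a ∨ a))) = 1 − 0.527 = 0.473
¬¬¬(b ≡ (b ⊙ ¬(a ∨ a))) = 1 − 0.473 = 0.527
(a ⇒ a) ⊙ ¬¬¬(b ≡ (b ⊙ ¬(a ∨ a))) = max(0, 1.000 + 0.527 − 1) = max(0, 0.527) = 0.527
¬((a ⇒ a) ⊙ ¬¬¬(b ≡ (b ⊙ ¬(a ∨ a)))) = 1 − 0.527 = 0.473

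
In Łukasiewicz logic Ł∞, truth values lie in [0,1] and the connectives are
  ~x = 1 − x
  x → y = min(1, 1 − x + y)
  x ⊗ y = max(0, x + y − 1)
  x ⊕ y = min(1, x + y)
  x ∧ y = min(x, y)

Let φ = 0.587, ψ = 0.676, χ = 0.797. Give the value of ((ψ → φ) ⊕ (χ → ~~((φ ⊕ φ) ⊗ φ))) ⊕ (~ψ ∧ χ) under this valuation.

ψ → φ = min(1, 1 − 0.676 + 0.587) = min(1, 0.911) = 0.911
φ ⊕ φ = min(1, 0.587 + 0.587) = min(1, 1.174) = 1.000
(φ ⊕ φ) ⊗ φ = max(0, 1.000 + 0.587 − 1) = max(0, 0.587) = 0.587
~((φ ⊕ φ) ⊗ φ) = 1 − 0.587 = 0.413
~~((φ ⊕ φ) ⊗ φ) = 1 − 0.413 = 0.587
χ → ~~((φ ⊕ φ) ⊗ φ) = min(1, 1 − 0.797 + 0.587) = min(1, 0.790) = 0.790
(ψ → φ) ⊕ (χ → ~~((φ ⊕ φ) ⊗ φ)) = min(1, 0.911 + 0.790) = min(1, 1.701) = 1.000
~ψ = 1 − 0.676 = 0.324
~ψ ∧ χ = min(0.324, 0.797) = 0.324
((ψ → φ) ⊕ (χ → ~~((φ ⊕ φ) ⊗ φ))) ⊕ (~ψ ∧ χ) = min(1, 1.000 + 0.324) = min(1, 1.324) = 1.000

1.000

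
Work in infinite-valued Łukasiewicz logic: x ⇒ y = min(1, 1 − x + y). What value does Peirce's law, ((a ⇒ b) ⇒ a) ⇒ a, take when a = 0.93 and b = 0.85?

0.93

a ⇒ b = min(1, 1 − 0.93 + 0.85) = min(1, 0.92) = 0.92
(a ⇒ b) ⇒ a = min(1, 1 − 0.92 + 0.93) = min(1, 1.01) = 1.00
((a ⇒ b) ⇒ a) ⇒ a = min(1, 1 − 1.00 + 0.93) = min(1, 0.93) = 0.93
(The value 0.93 < 1 shows this instance is not satisfied; not a Ł∞-tautology in general.)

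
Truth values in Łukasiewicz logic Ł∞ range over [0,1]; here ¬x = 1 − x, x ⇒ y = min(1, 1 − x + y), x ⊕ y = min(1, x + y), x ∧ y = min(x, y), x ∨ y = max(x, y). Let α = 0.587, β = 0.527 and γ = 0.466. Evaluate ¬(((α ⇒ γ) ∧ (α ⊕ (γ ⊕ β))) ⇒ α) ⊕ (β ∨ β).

α ⇒ γ = min(1, 1 − 0.587 + 0.466) = min(1, 0.879) = 0.879
γ ⊕ β = min(1, 0.466 + 0.527) = min(1, 0.993) = 0.993
α ⊕ (γ ⊕ β) = min(1, 0.587 + 0.993) = min(1, 1.580) = 1.000
(α ⇒ γ) ∧ (α ⊕ (γ ⊕ β)) = min(0.879, 1.000) = 0.879
((α ⇒ γ) ∧ (α ⊕ (γ ⊕ β))) ⇒ α = min(1, 1 − 0.879 + 0.587) = min(1, 0.708) = 0.708
¬(((α ⇒ γ) ∧ (α ⊕ (γ ⊕ β))) ⇒ α) = 1 − 0.708 = 0.292
β ∨ β = max(0.527, 0.527) = 0.527
¬(((α ⇒ γ) ∧ (α ⊕ (γ ⊕ β))) ⇒ α) ⊕ (β ∨ β) = min(1, 0.292 + 0.527) = min(1, 0.819) = 0.819

0.819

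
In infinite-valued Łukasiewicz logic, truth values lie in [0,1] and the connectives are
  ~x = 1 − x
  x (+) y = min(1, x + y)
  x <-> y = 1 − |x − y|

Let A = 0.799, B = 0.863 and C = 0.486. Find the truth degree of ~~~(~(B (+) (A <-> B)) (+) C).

0.514

A <-> B = 1 − |0.799 − 0.863| = 1 − 0.064 = 0.936
B (+) (A <-> B) = min(1, 0.863 + 0.936) = min(1, 1.799) = 1.000
~(B (+) (A <-> B)) = 1 − 1.000 = 0.000
~(B (+) (A <-> B)) (+) C = min(1, 0.000 + 0.486) = min(1, 0.486) = 0.486
~(~(B (+) (A <-> B)) (+) C) = 1 − 0.486 = 0.514
~~(~(B (+) (A <-> B)) (+) C) = 1 − 0.514 = 0.486
~~~(~(B (+) (A <-> B)) (+) C) = 1 − 0.486 = 0.514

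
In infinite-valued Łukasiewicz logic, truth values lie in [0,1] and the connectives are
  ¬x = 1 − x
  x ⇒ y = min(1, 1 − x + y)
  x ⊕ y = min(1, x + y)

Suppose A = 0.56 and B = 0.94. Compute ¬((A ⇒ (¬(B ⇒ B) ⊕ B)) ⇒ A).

B ⇒ B = min(1, 1 − 0.94 + 0.94) = min(1, 1.00) = 1.00
¬(B ⇒ B) = 1 − 1.00 = 0.00
¬(B ⇒ B) ⊕ B = min(1, 0.00 + 0.94) = min(1, 0.94) = 0.94
A ⇒ (¬(B ⇒ B) ⊕ B) = min(1, 1 − 0.56 + 0.94) = min(1, 1.38) = 1.00
(A ⇒ (¬(B ⇒ B) ⊕ B)) ⇒ A = min(1, 1 − 1.00 + 0.56) = min(1, 0.56) = 0.56
¬((A ⇒ (¬(B ⇒ B) ⊕ B)) ⇒ A) = 1 − 0.56 = 0.44

0.44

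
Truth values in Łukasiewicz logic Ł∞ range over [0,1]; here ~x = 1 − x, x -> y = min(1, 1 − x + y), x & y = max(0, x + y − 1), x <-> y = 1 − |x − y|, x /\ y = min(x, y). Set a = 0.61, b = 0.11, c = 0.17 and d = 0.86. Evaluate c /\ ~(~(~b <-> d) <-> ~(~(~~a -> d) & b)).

~b = 1 − 0.11 = 0.89
~b <-> d = 1 − |0.89 − 0.86| = 1 − 0.03 = 0.97
~(~b <-> d) = 1 − 0.97 = 0.03
~a = 1 − 0.61 = 0.39
~~a = 1 − 0.39 = 0.61
~~a -> d = min(1, 1 − 0.61 + 0.86) = min(1, 1.25) = 1.00
~(~~a -> d) = 1 − 1.00 = 0.00
~(~~a -> d) & b = max(0, 0.00 + 0.11 − 1) = max(0, -0.89) = 0.00
~(~(~~a -> d) & b) = 1 − 0.00 = 1.00
~(~b <-> d) <-> ~(~(~~a -> d) & b) = 1 − |0.03 − 1.00| = 1 − 0.97 = 0.03
~(~(~b <-> d) <-> ~(~(~~a -> d) & b)) = 1 − 0.03 = 0.97
c /\ ~(~(~b <-> d) <-> ~(~(~~a -> d) & b)) = min(0.17, 0.97) = 0.17

0.17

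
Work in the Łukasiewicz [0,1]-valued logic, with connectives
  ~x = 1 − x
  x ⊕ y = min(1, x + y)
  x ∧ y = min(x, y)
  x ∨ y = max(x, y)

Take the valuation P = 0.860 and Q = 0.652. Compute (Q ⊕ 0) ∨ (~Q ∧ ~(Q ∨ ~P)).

0.652

Q ⊕ 0 = min(1, 0.652 + 0.000) = min(1, 0.652) = 0.652
~Q = 1 − 0.652 = 0.348
~P = 1 − 0.860 = 0.140
Q ∨ ~P = max(0.652, 0.140) = 0.652
~(Q ∨ ~P) = 1 − 0.652 = 0.348
~Q ∧ ~(Q ∨ ~P) = min(0.348, 0.348) = 0.348
(Q ⊕ 0) ∨ (~Q ∧ ~(Q ∨ ~P)) = max(0.652, 0.348) = 0.652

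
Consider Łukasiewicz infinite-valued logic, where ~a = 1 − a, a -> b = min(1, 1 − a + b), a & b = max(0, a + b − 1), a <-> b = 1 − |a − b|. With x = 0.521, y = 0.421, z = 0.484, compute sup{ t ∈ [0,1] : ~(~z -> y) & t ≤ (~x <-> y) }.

1.000

~z = 1 − 0.484 = 0.516
~z -> y = min(1, 1 − 0.516 + 0.421) = min(1, 0.905) = 0.905
~(~z -> y) = 1 − 0.905 = 0.095
So the left factor is ~(~z -> y) = 0.095.
~x = 1 − 0.521 = 0.479
~x <-> y = 1 − |0.479 − 0.421| = 1 − 0.058 = 0.942
So the right-hand bound is ~x <-> y = 0.942.
The residuum of the Łukasiewicz t-norm gives the supremum: min(1, 1 − 0.095 + 0.942).
1 − 0.095 + 0.942 = 1.847, so t = min(1, 1.847) = 1.000.
Check: 0.095 & 1.000 = max(0, 0.095) = 0.095 ≤ 0.942.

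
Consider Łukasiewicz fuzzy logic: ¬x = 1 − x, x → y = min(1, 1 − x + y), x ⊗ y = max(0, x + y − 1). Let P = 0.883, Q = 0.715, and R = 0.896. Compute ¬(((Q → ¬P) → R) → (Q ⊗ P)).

¬P = 1 − 0.883 = 0.117
Q → ¬P = min(1, 1 − 0.715 + 0.117) = min(1, 0.402) = 0.402
(Q → ¬P) → R = min(1, 1 − 0.402 + 0.896) = min(1, 1.494) = 1.000
Q ⊗ P = max(0, 0.715 + 0.883 − 1) = max(0, 0.598) = 0.598
((Q → ¬P) → R) → (Q ⊗ P) = min(1, 1 − 1.000 + 0.598) = min(1, 0.598) = 0.598
¬(((Q → ¬P) → R) → (Q ⊗ P)) = 1 − 0.598 = 0.402

0.402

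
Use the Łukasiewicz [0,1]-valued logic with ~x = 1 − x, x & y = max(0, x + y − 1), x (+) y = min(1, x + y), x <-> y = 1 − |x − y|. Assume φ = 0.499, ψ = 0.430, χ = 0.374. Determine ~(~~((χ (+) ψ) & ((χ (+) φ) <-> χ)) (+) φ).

0.196

χ (+) ψ = min(1, 0.374 + 0.430) = min(1, 0.804) = 0.804
χ (+) φ = min(1, 0.374 + 0.499) = min(1, 0.873) = 0.873
(χ (+) φ) <-> χ = 1 − |0.873 − 0.374| = 1 − 0.499 = 0.501
(χ (+) ψ) & ((χ (+) φ) <-> χ) = max(0, 0.804 + 0.501 − 1) = max(0, 0.305) = 0.305
~((χ (+) ψ) & ((χ (+) φ) <-> χ)) = 1 − 0.305 = 0.695
~~((χ (+) ψ) & ((χ (+) φ) <-> χ)) = 1 − 0.695 = 0.305
~~((χ (+) ψ) & ((χ (+) φ) <-> χ)) (+) φ = min(1, 0.305 + 0.499) = min(1, 0.804) = 0.804
~(~~((χ (+) ψ) & ((χ (+) φ) <-> χ)) (+) φ) = 1 − 0.804 = 0.196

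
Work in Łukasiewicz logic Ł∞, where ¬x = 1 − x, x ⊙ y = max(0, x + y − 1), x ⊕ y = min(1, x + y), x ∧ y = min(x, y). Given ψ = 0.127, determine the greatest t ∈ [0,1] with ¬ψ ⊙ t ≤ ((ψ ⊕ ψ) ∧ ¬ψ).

0.381

¬ψ = 1 − 0.127 = 0.873
So the left factor is ¬ψ = 0.873.
ψ ⊕ ψ = min(1, 0.127 + 0.127) = min(1, 0.254) = 0.254
(ψ ⊕ ψ) ∧ ¬ψ = min(0.254, 0.873) = 0.254
So the right-hand bound is (ψ ⊕ ψ) ∧ ¬ψ = 0.254.
The residuum of the Łukasiewicz t-norm gives the supremum: min(1, 1 − 0.873 + 0.254).
1 − 0.873 + 0.254 = 0.381, so t = min(1, 0.381) = 0.381.
Check: 0.873 ⊙ 0.381 = max(0, 0.254) = 0.254 ≤ 0.254.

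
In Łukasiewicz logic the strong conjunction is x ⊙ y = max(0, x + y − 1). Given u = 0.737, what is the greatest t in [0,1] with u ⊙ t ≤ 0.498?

0.761

The residuum of the Łukasiewicz t-norm gives the supremum: min(1, 1 − 0.737 + 0.498).
1 − 0.737 + 0.498 = 0.761, so t = min(1, 0.761) = 0.761.
Check: 0.737 ⊙ 0.761 = max(0, 0.498) = 0.498 ≤ 0.498.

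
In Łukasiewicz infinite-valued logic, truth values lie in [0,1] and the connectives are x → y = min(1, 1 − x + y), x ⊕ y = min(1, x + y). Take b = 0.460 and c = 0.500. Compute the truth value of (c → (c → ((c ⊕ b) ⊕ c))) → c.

c ⊕ b = min(1, 0.500 + 0.460) = min(1, 0.960) = 0.960
(c ⊕ b) ⊕ c = min(1, 0.960 + 0.500) = min(1, 1.460) = 1.000
c → ((c ⊕ b) ⊕ c) = min(1, 1 − 0.500 + 1.000) = min(1, 1.500) = 1.000
c → (c → ((c ⊕ b) ⊕ c)) = min(1, 1 − 0.500 + 1.000) = min(1, 1.500) = 1.000
(c → (c → ((c ⊕ b) ⊕ c))) → c = min(1, 1 − 1.000 + 0.500) = min(1, 0.500) = 0.500

0.500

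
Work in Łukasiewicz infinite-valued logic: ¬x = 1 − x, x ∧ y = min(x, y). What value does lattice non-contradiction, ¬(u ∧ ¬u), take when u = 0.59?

¬u = 1 − 0.59 = 0.41
u ∧ ¬u = min(0.59, 0.41) = 0.41
¬(u ∧ ¬u) = 1 − 0.41 = 0.59
(The value 0.59 < 1 shows this instance is not satisfied; not a Ł∞-tautology — its value is 1 − min(a, 1−a).)

0.59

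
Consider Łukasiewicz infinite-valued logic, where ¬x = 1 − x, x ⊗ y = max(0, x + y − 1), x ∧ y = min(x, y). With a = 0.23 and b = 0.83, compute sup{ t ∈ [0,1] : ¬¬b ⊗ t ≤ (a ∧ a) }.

¬b = 1 − 0.83 = 0.17
¬¬b = 1 − 0.17 = 0.83
So the left factor is ¬¬b = 0.83.
a ∧ a = min(0.23, 0.23) = 0.23
So the right-hand bound is a ∧ a = 0.23.
The residuum of the Łukasiewicz t-norm gives the supremum: min(1, 1 − 0.83 + 0.23).
1 − 0.83 + 0.23 = 0.40, so t = min(1, 0.40) = 0.40.
Check: 0.83 ⊗ 0.40 = max(0, 0.23) = 0.23 ≤ 0.23.

0.40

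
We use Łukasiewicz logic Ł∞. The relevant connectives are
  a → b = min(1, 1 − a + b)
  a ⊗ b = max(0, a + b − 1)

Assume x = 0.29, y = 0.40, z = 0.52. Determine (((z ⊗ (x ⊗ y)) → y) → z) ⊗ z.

x ⊗ y = max(0, 0.29 + 0.40 − 1) = max(0, -0.31) = 0.00
z ⊗ (x ⊗ y) = max(0, 0.52 + 0.00 − 1) = max(0, -0.48) = 0.00
(z ⊗ (x ⊗ y)) → y = min(1, 1 − 0.00 + 0.40) = min(1, 1.40) = 1.00
((z ⊗ (x ⊗ y)) → y) → z = min(1, 1 − 1.00 + 0.52) = min(1, 0.52) = 0.52
(((z ⊗ (x ⊗ y)) → y) → z) ⊗ z = max(0, 0.52 + 0.52 − 1) = max(0, 0.04) = 0.04

0.04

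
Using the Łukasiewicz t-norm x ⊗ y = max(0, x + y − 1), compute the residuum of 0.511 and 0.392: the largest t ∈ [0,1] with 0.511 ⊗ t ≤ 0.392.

0.881

The residuum of the Łukasiewicz t-norm gives the supremum: min(1, 1 − 0.511 + 0.392).
1 − 0.511 + 0.392 = 0.881, so t = min(1, 0.881) = 0.881.
Check: 0.511 ⊗ 0.881 = max(0, 0.392) = 0.392 ≤ 0.392.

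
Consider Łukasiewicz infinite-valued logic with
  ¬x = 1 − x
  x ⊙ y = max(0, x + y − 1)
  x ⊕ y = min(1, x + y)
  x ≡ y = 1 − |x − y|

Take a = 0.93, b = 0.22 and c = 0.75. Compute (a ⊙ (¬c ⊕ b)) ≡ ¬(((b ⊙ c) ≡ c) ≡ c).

0.90

¬c = 1 − 0.75 = 0.25
¬c ⊕ b = min(1, 0.25 + 0.22) = min(1, 0.47) = 0.47
a ⊙ (¬c ⊕ b) = max(0, 0.93 + 0.47 − 1) = max(0, 0.40) = 0.40
b ⊙ c = max(0, 0.22 + 0.75 − 1) = max(0, -0.03) = 0.00
(b ⊙ c) ≡ c = 1 − |0.00 − 0.75| = 1 − 0.75 = 0.25
((b ⊙ c) ≡ c) ≡ c = 1 − |0.25 − 0.75| = 1 − 0.50 = 0.50
¬(((b ⊙ c) ≡ c) ≡ c) = 1 − 0.50 = 0.50
(a ⊙ (¬c ⊕ b)) ≡ ¬(((b ⊙ c) ≡ c) ≡ c) = 1 − |0.40 − 0.50| = 1 − 0.10 = 0.90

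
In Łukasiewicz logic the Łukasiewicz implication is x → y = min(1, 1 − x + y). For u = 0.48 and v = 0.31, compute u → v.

0.83

u → v = min(1, 1 − 0.48 + 0.31) = min(1, 0.83) = 0.83
For comparison, the Gödel implication (1 if x ≤ y else y) would give 0.31.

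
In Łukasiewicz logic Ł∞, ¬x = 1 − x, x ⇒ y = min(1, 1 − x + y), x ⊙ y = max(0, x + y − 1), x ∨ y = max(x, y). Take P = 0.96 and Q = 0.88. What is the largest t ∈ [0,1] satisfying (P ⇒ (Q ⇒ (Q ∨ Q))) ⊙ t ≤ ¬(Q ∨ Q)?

Q ∨ Q = max(0.88, 0.88) = 0.88
Q ⇒ (Q ∨ Q) = min(1, 1 − 0.88 + 0.88) = min(1, 1.00) = 1.00
P ⇒ (Q ⇒ (Q ∨ Q)) = min(1, 1 − 0.96 + 1.00) = min(1, 1.04) = 1.00
So the left factor is P ⇒ (Q ⇒ (Q ∨ Q)) = 1.00.
¬(Q ∨ Q) = 1 − 0.88 = 0.12
So the right-hand bound is ¬(Q ∨ Q) = 0.12.
The residuum of the Łukasiewicz t-norm gives the supremum: min(1, 1 − 1.00 + 0.12).
1 − 1.00 + 0.12 = 0.12, so t = min(1, 0.12) = 0.12.
Check: 1.00 ⊙ 0.12 = max(0, 0.12) = 0.12 ≤ 0.12.

0.12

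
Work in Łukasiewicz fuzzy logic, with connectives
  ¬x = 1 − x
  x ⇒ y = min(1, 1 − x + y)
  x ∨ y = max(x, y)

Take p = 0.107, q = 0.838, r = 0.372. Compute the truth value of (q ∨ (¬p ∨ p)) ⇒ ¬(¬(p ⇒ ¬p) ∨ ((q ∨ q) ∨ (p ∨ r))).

¬p = 1 − 0.107 = 0.893
¬p ∨ p = max(0.893, 0.107) = 0.893
q ∨ (¬p ∨ p) = max(0.838, 0.893) = 0.893
p ⇒ ¬p = min(1, 1 − 0.107 + 0.893) = min(1, 1.786) = 1.000
¬(p ⇒ ¬p) = 1 − 1.000 = 0.000
q ∨ q = max(0.838, 0.838) = 0.838
p ∨ r = max(0.107, 0.372) = 0.372
(q ∨ q) ∨ (p ∨ r) = max(0.838, 0.372) = 0.838
¬(p ⇒ ¬p) ∨ ((q ∨ q) ∨ (p ∨ r)) = max(0.000, 0.838) = 0.838
¬(¬(p ⇒ ¬p) ∨ ((q ∨ q) ∨ (p ∨ r))) = 1 − 0.838 = 0.162
(q ∨ (¬p ∨ p)) ⇒ ¬(¬(p ⇒ ¬p) ∨ ((q ∨ q) ∨ (p ∨ r))) = min(1, 1 − 0.893 + 0.162) = min(1, 0.269) = 0.269

0.269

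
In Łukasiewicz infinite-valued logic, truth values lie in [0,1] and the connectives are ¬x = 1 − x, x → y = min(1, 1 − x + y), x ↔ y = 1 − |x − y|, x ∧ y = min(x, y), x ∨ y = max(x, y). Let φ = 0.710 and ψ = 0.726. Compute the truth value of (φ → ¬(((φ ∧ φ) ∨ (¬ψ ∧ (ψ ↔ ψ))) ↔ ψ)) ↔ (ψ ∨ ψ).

φ ∧ φ = min(0.710, 0.710) = 0.710
¬ψ = 1 − 0.726 = 0.274
ψ ↔ ψ = 1 − |0.726 − 0.726| = 1 − 0.000 = 1.000
¬ψ ∧ (ψ ↔ ψ) = min(0.274, 1.000) = 0.274
(φ ∧ φ) ∨ (¬ψ ∧ (ψ ↔ ψ)) = max(0.710, 0.274) = 0.710
((φ ∧ φ) ∨ (¬ψ ∧ (ψ ↔ ψ))) ↔ ψ = 1 − |0.710 − 0.726| = 1 − 0.016 = 0.984
¬(((φ ∧ φ) ∨ (¬ψ ∧ (ψ ↔ ψ))) ↔ ψ) = 1 − 0.984 = 0.016
φ → ¬(((φ ∧ φ) ∨ (¬ψ ∧ (ψ ↔ ψ))) ↔ ψ) = min(1, 1 − 0.710 + 0.016) = min(1, 0.306) = 0.306
ψ ∨ ψ = max(0.726, 0.726) = 0.726
(φ → ¬(((φ ∧ φ) ∨ (¬ψ ∧ (ψ ↔ ψ))) ↔ ψ)) ↔ (ψ ∨ ψ) = 1 − |0.306 − 0.726| = 1 − 0.420 = 0.580

0.580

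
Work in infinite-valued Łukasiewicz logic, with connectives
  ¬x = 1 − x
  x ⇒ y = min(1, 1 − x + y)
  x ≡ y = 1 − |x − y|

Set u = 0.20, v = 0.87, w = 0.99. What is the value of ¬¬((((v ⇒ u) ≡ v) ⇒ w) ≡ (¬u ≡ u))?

v ⇒ u = min(1, 1 − 0.87 + 0.20) = min(1, 0.33) = 0.33
(v ⇒ u) ≡ v = 1 − |0.33 − 0.87| = 1 − 0.54 = 0.46
((v ⇒ u) ≡ v) ⇒ w = min(1, 1 − 0.46 + 0.99) = min(1, 1.53) = 1.00
¬u = 1 − 0.20 = 0.80
¬u ≡ u = 1 − |0.80 − 0.20| = 1 − 0.60 = 0.40
(((v ⇒ u) ≡ v) ⇒ w) ≡ (¬u ≡ u) = 1 − |1.00 − 0.40| = 1 − 0.60 = 0.40
¬((((v ⇒ u) ≡ v) ⇒ w) ≡ (¬u ≡ u)) = 1 − 0.40 = 0.60
¬¬((((v ⇒ u) ≡ v) ⇒ w) ≡ (¬u ≡ u)) = 1 − 0.60 = 0.40

0.40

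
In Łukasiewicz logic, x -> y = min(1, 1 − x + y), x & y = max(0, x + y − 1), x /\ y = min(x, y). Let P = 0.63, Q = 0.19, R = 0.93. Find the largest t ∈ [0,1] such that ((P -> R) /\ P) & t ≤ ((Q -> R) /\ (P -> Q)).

P -> R = min(1, 1 − 0.63 + 0.93) = min(1, 1.30) = 1.00
(P -> R) /\ P = min(1.00, 0.63) = 0.63
So the left factor is (P -> R) /\ P = 0.63.
Q -> R = min(1, 1 − 0.19 + 0.93) = min(1, 1.74) = 1.00
P -> Q = min(1, 1 − 0.63 + 0.19) = min(1, 0.56) = 0.56
(Q -> R) /\ (P -> Q) = min(1.00, 0.56) = 0.56
So the right-hand bound is (Q -> R) /\ (P -> Q) = 0.56.
The residuum of the Łukasiewicz t-norm gives the supremum: min(1, 1 − 0.63 + 0.56).
1 − 0.63 + 0.56 = 0.93, so t = min(1, 0.93) = 0.93.
Check: 0.63 & 0.93 = max(0, 0.56) = 0.56 ≤ 0.56.

0.93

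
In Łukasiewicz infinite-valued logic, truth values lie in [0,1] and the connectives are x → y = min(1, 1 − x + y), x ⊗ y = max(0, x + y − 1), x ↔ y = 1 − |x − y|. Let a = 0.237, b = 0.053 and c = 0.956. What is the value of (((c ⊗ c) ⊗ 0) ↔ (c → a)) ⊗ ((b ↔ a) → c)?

c ⊗ c = max(0, 0.956 + 0.956 − 1) = max(0, 0.912) = 0.912
(c ⊗ c) ⊗ 0 = max(0, 0.912 + 0.000 − 1) = max(0, -0.088) = 0.000
c → a = min(1, 1 − 0.956 + 0.237) = min(1, 0.281) = 0.281
((c ⊗ c) ⊗ 0) ↔ (c → a) = 1 − |0.000 − 0.281| = 1 − 0.281 = 0.719
b ↔ a = 1 − |0.053 − 0.237| = 1 − 0.184 = 0.816
(b ↔ a) → c = min(1, 1 − 0.816 + 0.956) = min(1, 1.140) = 1.000
(((c ⊗ c) ⊗ 0) ↔ (c → a)) ⊗ ((b ↔ a) → c) = max(0, 0.719 + 1.000 − 1) = max(0, 0.719) = 0.719

0.719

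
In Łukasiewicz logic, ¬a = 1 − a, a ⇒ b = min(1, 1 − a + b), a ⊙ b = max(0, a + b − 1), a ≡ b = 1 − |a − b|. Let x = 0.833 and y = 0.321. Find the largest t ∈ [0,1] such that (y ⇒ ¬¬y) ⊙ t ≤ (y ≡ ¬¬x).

¬y = 1 − 0.321 = 0.679
¬¬y = 1 − 0.679 = 0.321
y ⇒ ¬¬y = min(1, 1 − 0.321 + 0.321) = min(1, 1.000) = 1.000
So the left factor is y ⇒ ¬¬y = 1.000.
¬x = 1 − 0.833 = 0.167
¬¬x = 1 − 0.167 = 0.833
y ≡ ¬¬x = 1 − |0.321 − 0.833| = 1 − 0.512 = 0.488
So the right-hand bound is y ≡ ¬¬x = 0.488.
The residuum of the Łukasiewicz t-norm gives the supremum: min(1, 1 − 1.000 + 0.488).
1 − 1.000 + 0.488 = 0.488, so t = min(1, 0.488) = 0.488.
Check: 1.000 ⊙ 0.488 = max(0, 0.488) = 0.488 ≤ 0.488.

0.488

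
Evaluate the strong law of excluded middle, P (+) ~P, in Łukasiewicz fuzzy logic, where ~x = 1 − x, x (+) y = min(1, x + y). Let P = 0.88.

1.00

~P = 1 − 0.88 = 0.12
P (+) ~P = min(1, 0.88 + 0.12) = min(1, 1.00) = 1.00
(As expected: always 1 in Ł∞ since a ⊕ (1−a) = 1.)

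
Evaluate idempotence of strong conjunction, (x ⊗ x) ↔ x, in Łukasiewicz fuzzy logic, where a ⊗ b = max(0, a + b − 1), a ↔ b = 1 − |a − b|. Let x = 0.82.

x ⊗ x = max(0, 0.82 + 0.82 − 1) = max(0, 0.64) = 0.64
(x ⊗ x) ↔ x = 1 − |0.64 − 0.82| = 1 − 0.18 = 0.82
(The value 0.82 < 1 shows this instance is not satisfied; fails in Ł∞ since a ⊗ a = max(0, 2a−1) ≠ a in general.)

0.82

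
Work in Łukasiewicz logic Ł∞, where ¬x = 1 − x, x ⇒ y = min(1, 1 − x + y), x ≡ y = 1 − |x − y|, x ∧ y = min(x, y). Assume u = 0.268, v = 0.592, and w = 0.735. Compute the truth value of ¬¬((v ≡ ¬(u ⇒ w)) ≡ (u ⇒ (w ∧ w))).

0.408

u ⇒ w = min(1, 1 − 0.268 + 0.735) = min(1, 1.467) = 1.000
¬(u ⇒ w) = 1 − 1.000 = 0.000
v ≡ ¬(u ⇒ w) = 1 − |0.592 − 0.000| = 1 − 0.592 = 0.408
w ∧ w = min(0.735, 0.735) = 0.735
u ⇒ (w ∧ w) = min(1, 1 − 0.268 + 0.735) = min(1, 1.467) = 1.000
(v ≡ ¬(u ⇒ w)) ≡ (u ⇒ (w ∧ w)) = 1 − |0.408 − 1.000| = 1 − 0.592 = 0.408
¬((v ≡ ¬(u ⇒ w)) ≡ (u ⇒ (w ∧ w))) = 1 − 0.408 = 0.592
¬¬((v ≡ ¬(u ⇒ w)) ≡ (u ⇒ (w ∧ w))) = 1 − 0.592 = 0.408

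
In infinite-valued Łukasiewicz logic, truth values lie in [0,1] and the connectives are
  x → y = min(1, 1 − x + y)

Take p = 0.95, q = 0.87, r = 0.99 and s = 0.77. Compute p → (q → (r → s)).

0.96

r → s = min(1, 1 − 0.99 + 0.77) = min(1, 0.78) = 0.78
q → (r → s) = min(1, 1 − 0.87 + 0.78) = min(1, 0.91) = 0.91
p → (q → (r → s)) = min(1, 1 − 0.95 + 0.91) = min(1, 0.96) = 0.96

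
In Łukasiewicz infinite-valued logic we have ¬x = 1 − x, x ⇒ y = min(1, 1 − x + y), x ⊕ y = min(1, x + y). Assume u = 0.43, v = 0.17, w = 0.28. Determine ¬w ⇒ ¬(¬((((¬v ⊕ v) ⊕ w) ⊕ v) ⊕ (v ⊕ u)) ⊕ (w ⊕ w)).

¬w = 1 − 0.28 = 0.72
¬v = 1 − 0.17 = 0.83
¬v ⊕ v = min(1, 0.83 + 0.17) = min(1, 1.00) = 1.00
(¬v ⊕ v) ⊕ w = min(1, 1.00 + 0.28) = min(1, 1.28) = 1.00
((¬v ⊕ v) ⊕ w) ⊕ v = min(1, 1.00 + 0.17) = min(1, 1.17) = 1.00
v ⊕ u = min(1, 0.17 + 0.43) = min(1, 0.60) = 0.60
(((¬v ⊕ v) ⊕ w) ⊕ v) ⊕ (v ⊕ u) = min(1, 1.00 + 0.60) = min(1, 1.60) = 1.00
¬((((¬v ⊕ v) ⊕ w) ⊕ v) ⊕ (v ⊕ u)) = 1 − 1.00 = 0.00
w ⊕ w = min(1, 0.28 + 0.28) = min(1, 0.56) = 0.56
¬((((¬v ⊕ v) ⊕ w) ⊕ v) ⊕ (v ⊕ u)) ⊕ (w ⊕ w) = min(1, 0.00 + 0.56) = min(1, 0.56) = 0.56
¬(¬((((¬v ⊕ v) ⊕ w) ⊕ v) ⊕ (v ⊕ u)) ⊕ (w ⊕ w)) = 1 − 0.56 = 0.44
¬w ⇒ ¬(¬((((¬v ⊕ v) ⊕ w) ⊕ v) ⊕ (v ⊕ u)) ⊕ (w ⊕ w)) = min(1, 1 − 0.72 + 0.44) = min(1, 0.72) = 0.72

0.72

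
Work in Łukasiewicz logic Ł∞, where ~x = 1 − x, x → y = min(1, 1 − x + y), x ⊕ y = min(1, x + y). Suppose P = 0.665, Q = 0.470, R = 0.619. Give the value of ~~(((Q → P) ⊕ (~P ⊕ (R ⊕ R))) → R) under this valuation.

0.619

Q → P = min(1, 1 − 0.470 + 0.665) = min(1, 1.195) = 1.000
~P = 1 − 0.665 = 0.335
R ⊕ R = min(1, 0.619 + 0.619) = min(1, 1.238) = 1.000
~P ⊕ (R ⊕ R) = min(1, 0.335 + 1.000) = min(1, 1.335) = 1.000
(Q → P) ⊕ (~P ⊕ (R ⊕ R)) = min(1, 1.000 + 1.000) = min(1, 2.000) = 1.000
((Q → P) ⊕ (~P ⊕ (R ⊕ R))) → R = min(1, 1 − 1.000 + 0.619) = min(1, 0.619) = 0.619
~(((Q → P) ⊕ (~P ⊕ (R ⊕ R))) → R) = 1 − 0.619 = 0.381
~~(((Q → P) ⊕ (~P ⊕ (R ⊕ R))) → R) = 1 − 0.381 = 0.619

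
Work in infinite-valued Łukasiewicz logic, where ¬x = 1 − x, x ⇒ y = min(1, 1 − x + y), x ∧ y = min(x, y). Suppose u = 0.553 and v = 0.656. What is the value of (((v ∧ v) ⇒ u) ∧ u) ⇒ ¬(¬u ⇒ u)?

v ∧ v = min(0.656, 0.656) = 0.656
(v ∧ v) ⇒ u = min(1, 1 − 0.656 + 0.553) = min(1, 0.897) = 0.897
((v ∧ v) ⇒ u) ∧ u = min(0.897, 0.553) = 0.553
¬u = 1 − 0.553 = 0.447
¬u ⇒ u = min(1, 1 − 0.447 + 0.553) = min(1, 1.106) = 1.000
¬(¬u ⇒ u) = 1 − 1.000 = 0.000
(((v ∧ v) ⇒ u) ∧ u) ⇒ ¬(¬u ⇒ u) = min(1, 1 − 0.553 + 0.000) = min(1, 0.447) = 0.447

0.447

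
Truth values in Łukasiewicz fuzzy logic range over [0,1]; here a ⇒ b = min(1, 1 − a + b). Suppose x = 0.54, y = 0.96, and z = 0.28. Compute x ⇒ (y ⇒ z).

0.78

y ⇒ z = min(1, 1 − 0.96 + 0.28) = min(1, 0.32) = 0.32
x ⇒ (y ⇒ z) = min(1, 1 − 0.54 + 0.32) = min(1, 0.78) = 0.78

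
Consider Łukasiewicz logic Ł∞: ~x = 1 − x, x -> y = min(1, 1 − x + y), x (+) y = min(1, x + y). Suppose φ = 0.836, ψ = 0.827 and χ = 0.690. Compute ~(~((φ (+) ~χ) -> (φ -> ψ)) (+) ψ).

0.164

~χ = 1 − 0.690 = 0.310
φ (+) ~χ = min(1, 0.836 + 0.310) = min(1, 1.146) = 1.000
φ -> ψ = min(1, 1 − 0.836 + 0.827) = min(1, 0.991) = 0.991
(φ (+) ~χ) -> (φ -> ψ) = min(1, 1 − 1.000 + 0.991) = min(1, 0.991) = 0.991
~((φ (+) ~χ) -> (φ -> ψ)) = 1 − 0.991 = 0.009
~((φ (+) ~χ) -> (φ -> ψ)) (+) ψ = min(1, 0.009 + 0.827) = min(1, 0.836) = 0.836
~(~((φ (+) ~χ) -> (φ -> ψ)) (+) ψ) = 1 − 0.836 = 0.164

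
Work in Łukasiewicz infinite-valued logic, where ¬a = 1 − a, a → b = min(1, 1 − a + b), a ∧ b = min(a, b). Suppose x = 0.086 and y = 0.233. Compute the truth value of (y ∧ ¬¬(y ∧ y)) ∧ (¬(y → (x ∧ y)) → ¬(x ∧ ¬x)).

0.233

y ∧ y = min(0.233, 0.233) = 0.233
¬(y ∧ y) = 1 − 0.233 = 0.767
¬¬(y ∧ y) = 1 − 0.767 = 0.233
y ∧ ¬¬(y ∧ y) = min(0.233, 0.233) = 0.233
x ∧ y = min(0.086, 0.233) = 0.086
y → (x ∧ y) = min(1, 1 − 0.233 + 0.086) = min(1, 0.853) = 0.853
¬(y → (x ∧ y)) = 1 − 0.853 = 0.147
¬x = 1 − 0.086 = 0.914
x ∧ ¬x = min(0.086, 0.914) = 0.086
¬(x ∧ ¬x) = 1 − 0.086 = 0.914
¬(y → (x ∧ y)) → ¬(x ∧ ¬x) = min(1, 1 − 0.147 + 0.914) = min(1, 1.767) = 1.000
(y ∧ ¬¬(y ∧ y)) ∧ (¬(y → (x ∧ y)) → ¬(x ∧ ¬x)) = min(0.233, 1.000) = 0.233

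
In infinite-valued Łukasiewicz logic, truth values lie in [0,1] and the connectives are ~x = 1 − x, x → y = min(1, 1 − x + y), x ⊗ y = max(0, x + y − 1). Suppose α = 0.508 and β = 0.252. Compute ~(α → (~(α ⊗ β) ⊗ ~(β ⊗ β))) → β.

α ⊗ β = max(0, 0.508 + 0.252 − 1) = max(0, -0.240) = 0.000
~(α ⊗ β) = 1 − 0.000 = 1.000
β ⊗ β = max(0, 0.252 + 0.252 − 1) = max(0, -0.496) = 0.000
~(β ⊗ β) = 1 − 0.000 = 1.000
~(α ⊗ β) ⊗ ~(β ⊗ β) = max(0, 1.000 + 1.000 − 1) = max(0, 1.000) = 1.000
α → (~(α ⊗ β) ⊗ ~(β ⊗ β)) = min(1, 1 − 0.508 + 1.000) = min(1, 1.492) = 1.000
~(α → (~(α ⊗ β) ⊗ ~(β ⊗ β))) = 1 − 1.000 = 0.000
~(α → (~(α ⊗ β) ⊗ ~(β ⊗ β))) → β = min(1, 1 − 0.000 + 0.252) = min(1, 1.252) = 1.000

1.000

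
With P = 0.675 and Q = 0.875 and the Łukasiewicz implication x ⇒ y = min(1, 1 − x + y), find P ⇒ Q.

1.000

P ⇒ Q = min(1, 1 − 0.675 + 0.875) = min(1, 1.200) = 1.000
For comparison, the Gödel implication (1 if x ≤ y else y) would give 1.000.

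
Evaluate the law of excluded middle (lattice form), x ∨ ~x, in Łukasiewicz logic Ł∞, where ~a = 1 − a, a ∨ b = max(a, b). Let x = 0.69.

0.69

~x = 1 − 0.69 = 0.31
x ∨ ~x = max(0.69, 0.31) = 0.69
(The value 0.69 < 1 shows this instance is not satisfied; not a Ł∞-tautology — its value is max(a, 1−a).)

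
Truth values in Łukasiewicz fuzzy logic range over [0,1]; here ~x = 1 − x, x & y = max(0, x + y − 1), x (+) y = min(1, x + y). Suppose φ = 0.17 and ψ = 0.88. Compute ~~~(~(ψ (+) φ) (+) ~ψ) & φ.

ψ (+) φ = min(1, 0.88 + 0.17) = min(1, 1.05) = 1.00
~(ψ (+) φ) = 1 − 1.00 = 0.00
~ψ = 1 − 0.88 = 0.12
~(ψ (+) φ) (+) ~ψ = min(1, 0.00 + 0.12) = min(1, 0.12) = 0.12
~(~(ψ (+) φ) (+) ~ψ) = 1 − 0.12 = 0.88
~~(~(ψ (+) φ) (+) ~ψ) = 1 − 0.88 = 0.12
~~~(~(ψ (+) φ) (+) ~ψ) = 1 − 0.12 = 0.88
~~~(~(ψ (+) φ) (+) ~ψ) & φ = max(0, 0.88 + 0.17 − 1) = max(0, 0.05) = 0.05

0.05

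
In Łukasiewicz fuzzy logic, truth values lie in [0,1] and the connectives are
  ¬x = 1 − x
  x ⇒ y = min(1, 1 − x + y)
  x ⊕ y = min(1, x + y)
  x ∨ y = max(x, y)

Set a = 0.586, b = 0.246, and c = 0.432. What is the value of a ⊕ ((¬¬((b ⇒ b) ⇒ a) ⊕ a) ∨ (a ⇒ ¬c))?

1.000

b ⇒ b = min(1, 1 − 0.246 + 0.246) = min(1, 1.000) = 1.000
(b ⇒ b) ⇒ a = min(1, 1 − 1.000 + 0.586) = min(1, 0.586) = 0.586
¬((b ⇒ b) ⇒ a) = 1 − 0.586 = 0.414
¬¬((b ⇒ b) ⇒ a) = 1 − 0.414 = 0.586
¬¬((b ⇒ b) ⇒ a) ⊕ a = min(1, 0.586 + 0.586) = min(1, 1.172) = 1.000
¬c = 1 − 0.432 = 0.568
a ⇒ ¬c = min(1, 1 − 0.586 + 0.568) = min(1, 0.982) = 0.982
(¬¬((b ⇒ b) ⇒ a) ⊕ a) ∨ (a ⇒ ¬c) = max(1.000, 0.982) = 1.000
a ⊕ ((¬¬((b ⇒ b) ⇒ a) ⊕ a) ∨ (a ⇒ ¬c)) = min(1, 0.586 + 1.000) = min(1, 1.586) = 1.000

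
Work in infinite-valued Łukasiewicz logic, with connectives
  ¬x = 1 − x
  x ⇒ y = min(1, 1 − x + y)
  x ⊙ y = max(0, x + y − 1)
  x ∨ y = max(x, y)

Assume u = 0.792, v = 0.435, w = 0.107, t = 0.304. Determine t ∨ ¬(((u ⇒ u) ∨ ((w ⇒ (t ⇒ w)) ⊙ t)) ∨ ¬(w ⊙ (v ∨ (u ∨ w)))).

u ⇒ u = min(1, 1 − 0.792 + 0.792) = min(1, 1.000) = 1.000
t ⇒ w = min(1, 1 − 0.304 + 0.107) = min(1, 0.803) = 0.803
w ⇒ (t ⇒ w) = min(1, 1 − 0.107 + 0.803) = min(1, 1.696) = 1.000
(w ⇒ (t ⇒ w)) ⊙ t = max(0, 1.000 + 0.304 − 1) = max(0, 0.304) = 0.304
(u ⇒ u) ∨ ((w ⇒ (t ⇒ w)) ⊙ t) = max(1.000, 0.304) = 1.000
u ∨ w = max(0.792, 0.107) = 0.792
v ∨ (u ∨ w) = max(0.435, 0.792) = 0.792
w ⊙ (v ∨ (u ∨ w)) = max(0, 0.107 + 0.792 − 1) = max(0, -0.101) = 0.000
¬(w ⊙ (v ∨ (u ∨ w))) = 1 − 0.000 = 1.000
((u ⇒ u) ∨ ((w ⇒ (t ⇒ w)) ⊙ t)) ∨ ¬(w ⊙ (v ∨ (u ∨ w))) = max(1.000, 1.000) = 1.000
¬(((u ⇒ u) ∨ ((w ⇒ (t ⇒ w)) ⊙ t)) ∨ ¬(w ⊙ (v ∨ (u ∨ w)))) = 1 − 1.000 = 0.000
t ∨ ¬(((u ⇒ u) ∨ ((w ⇒ (t ⇒ w)) ⊙ t)) ∨ ¬(w ⊙ (v ∨ (u ∨ w)))) = max(0.304, 0.000) = 0.304

0.304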